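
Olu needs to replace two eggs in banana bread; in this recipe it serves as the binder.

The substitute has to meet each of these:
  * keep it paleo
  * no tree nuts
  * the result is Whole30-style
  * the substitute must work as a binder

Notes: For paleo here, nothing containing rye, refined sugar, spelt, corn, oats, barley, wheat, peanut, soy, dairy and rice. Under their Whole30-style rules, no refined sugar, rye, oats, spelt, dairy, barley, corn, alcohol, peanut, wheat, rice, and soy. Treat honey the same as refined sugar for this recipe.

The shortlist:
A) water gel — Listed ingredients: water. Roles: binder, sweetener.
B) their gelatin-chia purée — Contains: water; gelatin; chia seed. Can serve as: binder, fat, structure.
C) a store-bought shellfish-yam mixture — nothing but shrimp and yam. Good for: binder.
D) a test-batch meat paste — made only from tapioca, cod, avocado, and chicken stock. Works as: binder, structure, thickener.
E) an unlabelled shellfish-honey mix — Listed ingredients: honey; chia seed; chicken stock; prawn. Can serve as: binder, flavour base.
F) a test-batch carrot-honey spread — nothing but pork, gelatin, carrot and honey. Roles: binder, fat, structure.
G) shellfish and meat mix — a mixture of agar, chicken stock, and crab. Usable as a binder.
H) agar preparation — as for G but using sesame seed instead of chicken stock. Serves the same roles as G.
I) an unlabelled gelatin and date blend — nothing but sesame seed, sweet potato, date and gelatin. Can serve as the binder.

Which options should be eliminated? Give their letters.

A: every rule checks out — keep
B: only gelatin, water, and chia seed; none excluded — keep
C: only shrimp and yam; none excluded — OK
D: cod and chicken stock etc. — none of it excluded — valid
E: has honey, so not paleo; has honey, so not Whole30-style — no
F: has honey, so not paleo; has honey, so not Whole30-style — no
G: only chicken stock, crab and agar; none excluded — valid
H: only sesame seed, crab, and agar; none excluded — OK
I: paleo, Whole30-style — keep

E, F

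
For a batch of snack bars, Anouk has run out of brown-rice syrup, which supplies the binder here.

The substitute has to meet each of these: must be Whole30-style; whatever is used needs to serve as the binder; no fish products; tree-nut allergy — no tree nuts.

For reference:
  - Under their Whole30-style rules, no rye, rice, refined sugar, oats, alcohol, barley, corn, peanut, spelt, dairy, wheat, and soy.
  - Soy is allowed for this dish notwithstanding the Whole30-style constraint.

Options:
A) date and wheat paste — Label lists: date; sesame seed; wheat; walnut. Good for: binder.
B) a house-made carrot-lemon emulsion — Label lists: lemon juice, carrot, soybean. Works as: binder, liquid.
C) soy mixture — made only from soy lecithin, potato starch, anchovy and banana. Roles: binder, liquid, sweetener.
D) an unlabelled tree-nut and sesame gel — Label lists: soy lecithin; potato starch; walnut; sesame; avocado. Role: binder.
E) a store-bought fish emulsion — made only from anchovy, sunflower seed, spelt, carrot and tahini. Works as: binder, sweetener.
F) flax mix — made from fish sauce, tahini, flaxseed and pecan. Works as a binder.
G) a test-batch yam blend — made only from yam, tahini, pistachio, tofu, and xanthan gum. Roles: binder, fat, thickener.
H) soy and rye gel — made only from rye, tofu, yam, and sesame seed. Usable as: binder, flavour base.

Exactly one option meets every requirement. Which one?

A: has wheat, so not Whole30-style; has walnut, so not tree-nut-free — reject
B: soy is permitted under the Whole30-style carve-out; nothing else excluded — valid
C: has anchovy, so not fish-free — no
D: has walnut, so not tree-nut-free — no
E: has spelt, so not Whole30-style; has anchovy, so not fish-free — out
F: has fish sauce, so not fish-free; has pecan, so not tree-nut-free — out
G: has pistachio, so not tree-nut-free — reject
H: has rye, so not Whole30-style — no

B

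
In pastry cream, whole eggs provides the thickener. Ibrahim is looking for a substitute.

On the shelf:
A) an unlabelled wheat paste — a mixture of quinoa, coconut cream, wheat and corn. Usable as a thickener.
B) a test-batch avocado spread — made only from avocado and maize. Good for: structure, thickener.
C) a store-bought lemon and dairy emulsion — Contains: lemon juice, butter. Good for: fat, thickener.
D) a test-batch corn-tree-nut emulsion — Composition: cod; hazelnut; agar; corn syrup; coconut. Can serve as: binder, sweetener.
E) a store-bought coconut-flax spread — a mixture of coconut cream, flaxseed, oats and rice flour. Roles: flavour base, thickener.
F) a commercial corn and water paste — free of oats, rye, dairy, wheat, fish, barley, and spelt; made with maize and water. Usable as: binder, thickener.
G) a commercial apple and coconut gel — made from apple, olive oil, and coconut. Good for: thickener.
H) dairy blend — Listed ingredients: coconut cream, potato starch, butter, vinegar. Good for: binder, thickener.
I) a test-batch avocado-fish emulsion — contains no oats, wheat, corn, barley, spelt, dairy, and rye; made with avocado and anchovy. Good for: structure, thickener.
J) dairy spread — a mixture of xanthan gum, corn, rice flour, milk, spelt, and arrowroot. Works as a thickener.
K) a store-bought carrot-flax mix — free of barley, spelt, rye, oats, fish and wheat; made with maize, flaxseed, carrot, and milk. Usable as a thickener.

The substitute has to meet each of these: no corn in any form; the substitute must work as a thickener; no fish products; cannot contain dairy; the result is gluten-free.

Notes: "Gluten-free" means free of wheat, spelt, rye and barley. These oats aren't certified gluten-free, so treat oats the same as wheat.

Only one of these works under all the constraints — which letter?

G

A: has wheat, so not gluten-free; has corn, so not corn-free — out
B: has maize, so not corn-free — out
C: has butter, so not dairy-free — no
D: not usable as a thickener; has corn syrup, so not corn-free (and 1 more) — reject
E: has oats, so not gluten-free — reject
F: has maize, so not corn-free — no
G: all constraints satisfied — keep
H: has butter, so not dairy-free — reject
I: has anchovy, so not fish-free — no
J: has spelt, so not gluten-free; has corn, so not corn-free (and 1 more) — reject
K: has maize, so not corn-free; has milk, so not dairy-free — out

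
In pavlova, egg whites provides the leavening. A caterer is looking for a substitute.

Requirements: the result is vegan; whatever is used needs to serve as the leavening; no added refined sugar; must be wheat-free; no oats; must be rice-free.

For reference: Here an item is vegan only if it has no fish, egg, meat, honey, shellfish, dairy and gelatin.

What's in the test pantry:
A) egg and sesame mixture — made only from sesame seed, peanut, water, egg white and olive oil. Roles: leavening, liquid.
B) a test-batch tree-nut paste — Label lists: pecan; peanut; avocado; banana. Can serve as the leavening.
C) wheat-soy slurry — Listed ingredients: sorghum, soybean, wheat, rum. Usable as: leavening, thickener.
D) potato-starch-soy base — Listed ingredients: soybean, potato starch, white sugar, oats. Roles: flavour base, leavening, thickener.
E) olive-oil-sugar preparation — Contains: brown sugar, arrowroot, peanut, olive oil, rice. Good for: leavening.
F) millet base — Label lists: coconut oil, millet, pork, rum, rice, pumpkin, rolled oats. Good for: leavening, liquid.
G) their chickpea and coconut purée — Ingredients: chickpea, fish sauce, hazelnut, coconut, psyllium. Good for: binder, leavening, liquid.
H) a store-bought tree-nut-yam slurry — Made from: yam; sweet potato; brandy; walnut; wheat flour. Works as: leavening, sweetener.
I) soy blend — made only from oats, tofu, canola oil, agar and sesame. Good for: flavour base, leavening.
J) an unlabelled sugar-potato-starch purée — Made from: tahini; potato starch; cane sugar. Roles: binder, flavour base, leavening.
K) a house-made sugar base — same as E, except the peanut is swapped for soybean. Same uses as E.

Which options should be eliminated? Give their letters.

A, C, D, E, F, G, H, I, J, K

A: has egg white, so not vegan — no
B: peanut and pecan etc. — none of it excluded — OK
C: has wheat, so not wheat-free — reject
D: has oats, so not oat-free; has white sugar, so not no-added-sugar — reject
E: has brown sugar, so not no-added-sugar; has rice, so not rice-free — reject
F: has pork, so not vegan; has rolled oats, so not oat-free (and 1 more) — reject
G: has fish sauce, so not vegan — out
H: has wheat flour, so not wheat-free — out
I: has oats, so not oat-free — out
J: has cane sugar, so not no-added-sugar — reject
K: has brown sugar, so not no-added-sugar; has rice, so not rice-free — reject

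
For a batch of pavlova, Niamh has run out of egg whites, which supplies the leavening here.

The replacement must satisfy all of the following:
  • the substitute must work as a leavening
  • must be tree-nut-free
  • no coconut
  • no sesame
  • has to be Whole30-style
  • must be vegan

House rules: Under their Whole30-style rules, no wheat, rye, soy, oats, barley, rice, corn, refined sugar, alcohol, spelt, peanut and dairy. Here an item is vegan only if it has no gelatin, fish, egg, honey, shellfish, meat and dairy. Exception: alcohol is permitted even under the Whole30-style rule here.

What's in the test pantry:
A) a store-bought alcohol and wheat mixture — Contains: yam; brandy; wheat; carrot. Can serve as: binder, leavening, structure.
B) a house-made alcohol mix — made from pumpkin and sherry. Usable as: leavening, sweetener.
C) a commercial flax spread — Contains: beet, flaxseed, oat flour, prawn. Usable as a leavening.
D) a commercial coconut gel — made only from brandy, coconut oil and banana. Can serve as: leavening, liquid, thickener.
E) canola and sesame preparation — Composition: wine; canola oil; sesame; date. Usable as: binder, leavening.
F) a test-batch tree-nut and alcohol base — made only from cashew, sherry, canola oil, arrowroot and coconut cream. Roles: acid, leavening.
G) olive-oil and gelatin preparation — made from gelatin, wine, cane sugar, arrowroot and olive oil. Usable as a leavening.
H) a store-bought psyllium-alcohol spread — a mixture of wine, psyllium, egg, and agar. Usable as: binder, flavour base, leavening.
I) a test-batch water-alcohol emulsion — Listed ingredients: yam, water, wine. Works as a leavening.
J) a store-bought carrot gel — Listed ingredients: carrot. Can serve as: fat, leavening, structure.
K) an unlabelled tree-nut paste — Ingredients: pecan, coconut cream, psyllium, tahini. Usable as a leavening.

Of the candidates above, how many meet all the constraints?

A: has wheat, so not Whole30-style — reject
B: alcohol is permitted under the Whole30-style carve-out; nothing else excluded — OK
C: has oat flour, so not Whole30-style; has prawn, so not vegan — no
D: has coconut oil, so not coconut-free — out
E: has sesame, so not sesame-free — reject
F: has coconut cream, so not coconut-free; has cashew, so not tree-nut-free — reject
G: has cane sugar, so not Whole30-style; has gelatin, so not vegan — no
H: has egg, so not vegan — out
I: alcohol is permitted under the Whole30-style carve-out; nothing else excluded — valid
J: only carrot; none excluded — OK
K: has coconut cream, so not coconut-free; has tahini, so not sesame-free (and 1 more) — reject

3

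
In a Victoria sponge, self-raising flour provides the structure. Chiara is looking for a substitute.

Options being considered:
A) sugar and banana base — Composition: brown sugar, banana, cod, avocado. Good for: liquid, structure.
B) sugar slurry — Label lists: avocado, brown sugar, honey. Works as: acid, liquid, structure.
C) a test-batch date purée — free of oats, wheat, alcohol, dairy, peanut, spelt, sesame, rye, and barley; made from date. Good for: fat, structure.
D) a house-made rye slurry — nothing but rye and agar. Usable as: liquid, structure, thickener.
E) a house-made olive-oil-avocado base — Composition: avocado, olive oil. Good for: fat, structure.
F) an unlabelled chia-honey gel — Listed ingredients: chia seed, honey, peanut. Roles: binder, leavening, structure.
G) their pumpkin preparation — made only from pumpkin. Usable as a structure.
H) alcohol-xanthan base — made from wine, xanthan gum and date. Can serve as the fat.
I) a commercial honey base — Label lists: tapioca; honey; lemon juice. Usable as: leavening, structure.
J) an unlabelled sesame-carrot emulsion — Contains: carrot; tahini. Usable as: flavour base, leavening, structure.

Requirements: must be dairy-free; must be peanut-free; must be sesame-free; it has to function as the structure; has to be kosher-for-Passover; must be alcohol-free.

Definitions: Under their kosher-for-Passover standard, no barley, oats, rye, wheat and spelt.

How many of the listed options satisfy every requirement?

6

A: cod and brown sugar etc. — none of it excluded — OK
B: works as a structure, no dairy, no sesame — keep
C: works as a structure, no sesame, no dairy — keep
D: has rye, so not kosher-for-Passover — out
E: kosher-for-Passover, no peanut — valid
F: has peanut, so not peanut-free — reject
G: nothing on the exclusion list — keep
H: not usable as a structure; has wine, so not alcohol-free — no
I: works as a structure, no sesame, no peanut — keep
J: has tahini, so not sesame-free — out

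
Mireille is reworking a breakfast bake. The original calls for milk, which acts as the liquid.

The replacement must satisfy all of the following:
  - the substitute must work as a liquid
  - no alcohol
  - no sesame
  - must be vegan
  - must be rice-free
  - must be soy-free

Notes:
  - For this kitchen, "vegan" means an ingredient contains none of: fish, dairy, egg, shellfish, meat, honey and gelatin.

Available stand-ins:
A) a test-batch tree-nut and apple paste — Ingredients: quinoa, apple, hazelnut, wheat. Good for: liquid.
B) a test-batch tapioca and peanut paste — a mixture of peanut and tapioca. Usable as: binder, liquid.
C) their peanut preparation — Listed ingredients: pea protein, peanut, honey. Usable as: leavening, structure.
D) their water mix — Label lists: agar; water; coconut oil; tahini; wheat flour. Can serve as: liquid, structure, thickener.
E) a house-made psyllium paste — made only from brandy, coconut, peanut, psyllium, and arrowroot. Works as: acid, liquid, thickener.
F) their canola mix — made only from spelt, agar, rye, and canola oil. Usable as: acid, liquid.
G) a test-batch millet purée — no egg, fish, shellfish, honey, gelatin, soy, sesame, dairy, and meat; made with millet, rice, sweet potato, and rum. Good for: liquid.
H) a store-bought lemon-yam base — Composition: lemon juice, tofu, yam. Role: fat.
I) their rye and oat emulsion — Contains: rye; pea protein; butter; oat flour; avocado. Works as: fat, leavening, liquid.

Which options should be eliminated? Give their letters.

A: every rule checks out — valid
B: no alcohol, no soy — OK
C: not usable as a liquid; has honey, so not vegan — no
D: has tahini, so not sesame-free — reject
E: has brandy, so not alcohol-free — reject
F: vegan, no sesame — keep
G: has rum, so not alcohol-free; has rice, so not rice-free — no
H: not usable as a liquid; has tofu, so not soy-free — reject
I: has butter, so not vegan — no

C, D, E, G, H, I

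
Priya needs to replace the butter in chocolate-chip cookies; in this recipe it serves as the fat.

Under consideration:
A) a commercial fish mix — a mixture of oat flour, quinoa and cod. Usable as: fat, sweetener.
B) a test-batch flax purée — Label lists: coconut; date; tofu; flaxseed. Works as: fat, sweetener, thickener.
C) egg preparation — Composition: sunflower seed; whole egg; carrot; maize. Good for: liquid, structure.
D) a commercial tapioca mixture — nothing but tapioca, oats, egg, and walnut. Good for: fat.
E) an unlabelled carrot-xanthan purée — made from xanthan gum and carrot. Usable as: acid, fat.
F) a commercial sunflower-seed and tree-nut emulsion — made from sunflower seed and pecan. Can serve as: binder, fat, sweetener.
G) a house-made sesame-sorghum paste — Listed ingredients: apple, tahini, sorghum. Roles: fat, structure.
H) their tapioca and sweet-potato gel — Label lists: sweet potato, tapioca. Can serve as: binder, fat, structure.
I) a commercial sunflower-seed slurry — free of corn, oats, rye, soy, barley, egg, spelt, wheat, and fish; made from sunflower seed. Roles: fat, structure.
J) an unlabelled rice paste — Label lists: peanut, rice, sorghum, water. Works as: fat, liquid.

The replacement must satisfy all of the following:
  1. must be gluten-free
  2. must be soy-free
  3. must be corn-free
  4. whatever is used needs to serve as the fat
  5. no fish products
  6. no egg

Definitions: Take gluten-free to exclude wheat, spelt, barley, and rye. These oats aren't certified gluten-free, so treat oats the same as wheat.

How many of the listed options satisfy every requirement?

6

A: has oat flour, so not gluten-free; has cod, so not fish-free — no
B: has tofu, so not soy-free — no
C: not usable as a fat; has maize, so not corn-free (and 1 more) — out
D: has oats, so not gluten-free; has egg, so not egg-free — out
E: all constraints satisfied — valid
F: no fish, gluten-free — keep
G: only tahini, apple, and sorghum; none excluded — keep
H: all constraints satisfied — OK
I: nothing on the exclusion list — OK
J: all constraints satisfied — OK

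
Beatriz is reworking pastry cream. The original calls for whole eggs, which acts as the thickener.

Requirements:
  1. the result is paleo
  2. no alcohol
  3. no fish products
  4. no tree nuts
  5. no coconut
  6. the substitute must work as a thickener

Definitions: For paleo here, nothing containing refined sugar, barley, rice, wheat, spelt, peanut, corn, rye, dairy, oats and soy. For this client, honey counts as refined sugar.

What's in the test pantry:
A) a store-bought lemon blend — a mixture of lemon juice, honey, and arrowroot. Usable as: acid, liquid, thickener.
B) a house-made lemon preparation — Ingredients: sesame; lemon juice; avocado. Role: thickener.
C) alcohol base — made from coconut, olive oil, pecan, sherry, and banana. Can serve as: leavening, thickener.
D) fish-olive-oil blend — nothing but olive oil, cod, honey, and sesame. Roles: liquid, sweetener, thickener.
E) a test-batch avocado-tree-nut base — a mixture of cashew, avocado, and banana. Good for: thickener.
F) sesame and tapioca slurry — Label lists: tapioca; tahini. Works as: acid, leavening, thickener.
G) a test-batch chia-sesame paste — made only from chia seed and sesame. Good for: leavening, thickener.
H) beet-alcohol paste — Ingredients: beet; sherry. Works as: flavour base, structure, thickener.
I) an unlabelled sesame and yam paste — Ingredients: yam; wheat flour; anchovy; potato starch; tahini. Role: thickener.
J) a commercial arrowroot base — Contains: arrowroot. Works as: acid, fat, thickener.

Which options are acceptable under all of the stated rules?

A: has honey, so not paleo — out
B: only sesame, avocado, and lemon juice; none excluded — valid
C: has coconut, so not coconut-free; has pecan, so not tree-nut-free (and 1 more) — no
D: has honey, so not paleo; has cod, so not fish-free — reject
E: has cashew, so not tree-nut-free — out
F: works as a thickener, paleo, no fish — valid
G: only sesame and chia seed; none excluded — valid
H: has sherry, so not alcohol-free — out
I: has wheat flour, so not paleo; has anchovy, so not fish-free — no
J: nothing on the exclusion list — valid

B, F, G, J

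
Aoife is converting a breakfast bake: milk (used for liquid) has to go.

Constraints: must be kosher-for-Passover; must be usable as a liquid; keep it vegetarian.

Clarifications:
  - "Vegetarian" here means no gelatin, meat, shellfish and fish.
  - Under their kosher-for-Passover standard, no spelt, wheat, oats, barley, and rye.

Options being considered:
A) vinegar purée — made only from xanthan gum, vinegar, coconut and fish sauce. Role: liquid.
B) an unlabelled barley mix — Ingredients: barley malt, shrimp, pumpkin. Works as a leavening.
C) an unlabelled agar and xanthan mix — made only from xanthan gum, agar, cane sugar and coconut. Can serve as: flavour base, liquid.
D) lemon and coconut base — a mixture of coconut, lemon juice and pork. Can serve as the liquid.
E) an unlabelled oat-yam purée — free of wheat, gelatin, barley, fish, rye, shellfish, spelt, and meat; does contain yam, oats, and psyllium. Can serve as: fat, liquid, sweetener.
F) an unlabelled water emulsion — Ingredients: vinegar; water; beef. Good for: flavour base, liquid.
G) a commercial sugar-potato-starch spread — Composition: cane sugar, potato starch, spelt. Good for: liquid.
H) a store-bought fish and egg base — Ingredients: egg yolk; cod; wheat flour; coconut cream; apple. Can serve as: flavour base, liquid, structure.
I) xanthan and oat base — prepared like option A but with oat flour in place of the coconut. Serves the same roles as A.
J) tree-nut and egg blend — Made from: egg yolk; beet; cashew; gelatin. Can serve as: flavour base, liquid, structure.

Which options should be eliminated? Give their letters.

A: has fish sauce, so not vegetarian — no
B: not usable as a liquid; has shrimp, so not vegetarian (and 1 more) — no
C: works as a liquid, vegetarian, kosher-for-Passover — OK
D: has pork, so not vegetarian — reject
E: has oats, so not kosher-for-Passover — reject
F: has beef, so not vegetarian — out
G: has spelt, so not kosher-for-Passover — no
H: has cod, so not vegetarian; has wheat flour, so not kosher-for-Passover — reject
I: has fish sauce, so not vegetarian; has oat flour, so not kosher-for-Passover — out
J: has gelatin, so not vegetarian — reject

A, B, D, E, F, G, H, I, J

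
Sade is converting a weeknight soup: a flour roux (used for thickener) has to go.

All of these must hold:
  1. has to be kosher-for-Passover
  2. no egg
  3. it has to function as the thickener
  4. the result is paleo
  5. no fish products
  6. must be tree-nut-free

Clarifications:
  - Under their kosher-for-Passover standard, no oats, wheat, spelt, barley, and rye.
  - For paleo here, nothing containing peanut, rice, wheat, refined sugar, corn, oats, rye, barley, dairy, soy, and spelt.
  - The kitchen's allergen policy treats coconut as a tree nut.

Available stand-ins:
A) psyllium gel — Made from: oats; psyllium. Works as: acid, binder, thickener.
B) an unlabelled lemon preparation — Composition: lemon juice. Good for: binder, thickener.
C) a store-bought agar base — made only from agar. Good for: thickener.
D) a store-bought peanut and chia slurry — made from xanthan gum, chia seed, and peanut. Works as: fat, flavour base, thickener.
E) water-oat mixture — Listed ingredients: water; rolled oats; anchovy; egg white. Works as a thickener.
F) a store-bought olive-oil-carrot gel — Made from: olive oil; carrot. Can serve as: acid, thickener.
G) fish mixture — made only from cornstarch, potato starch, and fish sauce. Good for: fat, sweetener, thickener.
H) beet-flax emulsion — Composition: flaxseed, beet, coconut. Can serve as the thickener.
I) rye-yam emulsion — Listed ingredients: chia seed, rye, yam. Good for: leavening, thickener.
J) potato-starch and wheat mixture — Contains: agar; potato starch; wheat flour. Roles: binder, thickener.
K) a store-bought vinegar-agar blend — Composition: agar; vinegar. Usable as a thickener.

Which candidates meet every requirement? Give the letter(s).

A: has oats, so not kosher-for-Passover; has oats, so not paleo — no
B: works as a thickener, tree-nut-free, no egg — valid
C: every rule checks out — keep
D: has peanut, so not paleo — out
E: has rolled oats, so not kosher-for-Passover; has rolled oats, so not paleo (and 2 more) — out
F: works as a thickener, no fish, tree-nut-free — keep
G: has cornstarch, so not paleo; has fish sauce, so not fish-free — no
H: has coconut, so not tree-nut-free — no
I: has rye, so not kosher-for-Passover; has rye, so not paleo — out
J: has wheat flour, so not kosher-for-Passover; has wheat flour, so not paleo — no
K: works as a thickener, no egg, no fish — OK

B, C, F, K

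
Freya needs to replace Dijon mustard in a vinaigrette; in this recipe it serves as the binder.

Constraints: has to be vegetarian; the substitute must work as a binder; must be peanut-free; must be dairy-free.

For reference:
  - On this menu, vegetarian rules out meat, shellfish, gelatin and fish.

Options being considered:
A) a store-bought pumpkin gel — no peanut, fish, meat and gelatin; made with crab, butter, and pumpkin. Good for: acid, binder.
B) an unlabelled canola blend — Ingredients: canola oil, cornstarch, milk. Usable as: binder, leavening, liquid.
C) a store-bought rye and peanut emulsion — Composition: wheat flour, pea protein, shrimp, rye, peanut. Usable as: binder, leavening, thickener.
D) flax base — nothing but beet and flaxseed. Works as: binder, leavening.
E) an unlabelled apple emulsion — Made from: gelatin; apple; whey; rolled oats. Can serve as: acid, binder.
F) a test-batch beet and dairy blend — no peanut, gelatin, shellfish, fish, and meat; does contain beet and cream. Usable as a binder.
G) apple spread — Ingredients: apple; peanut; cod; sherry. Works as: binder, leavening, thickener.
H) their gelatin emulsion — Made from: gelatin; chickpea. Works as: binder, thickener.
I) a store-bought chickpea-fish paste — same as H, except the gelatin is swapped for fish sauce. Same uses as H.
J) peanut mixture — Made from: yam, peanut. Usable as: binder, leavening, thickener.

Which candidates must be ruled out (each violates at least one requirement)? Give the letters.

A, B, C, E, F, G, H, I, J

A: has crab, so not vegetarian; has butter, so not dairy-free — reject
B: has milk, so not dairy-free — no
C: has shrimp, so not vegetarian; has peanut, so not peanut-free — out
D: all constraints satisfied — OK
E: has gelatin, so not vegetarian; has whey, so not dairy-free — out
F: has cream, so not dairy-free — reject
G: has cod, so not vegetarian; has peanut, so not peanut-free — reject
H: has gelatin, so not vegetarian — no
I: has fish sauce, so not vegetarian — out
J: has peanut, so not peanut-free — no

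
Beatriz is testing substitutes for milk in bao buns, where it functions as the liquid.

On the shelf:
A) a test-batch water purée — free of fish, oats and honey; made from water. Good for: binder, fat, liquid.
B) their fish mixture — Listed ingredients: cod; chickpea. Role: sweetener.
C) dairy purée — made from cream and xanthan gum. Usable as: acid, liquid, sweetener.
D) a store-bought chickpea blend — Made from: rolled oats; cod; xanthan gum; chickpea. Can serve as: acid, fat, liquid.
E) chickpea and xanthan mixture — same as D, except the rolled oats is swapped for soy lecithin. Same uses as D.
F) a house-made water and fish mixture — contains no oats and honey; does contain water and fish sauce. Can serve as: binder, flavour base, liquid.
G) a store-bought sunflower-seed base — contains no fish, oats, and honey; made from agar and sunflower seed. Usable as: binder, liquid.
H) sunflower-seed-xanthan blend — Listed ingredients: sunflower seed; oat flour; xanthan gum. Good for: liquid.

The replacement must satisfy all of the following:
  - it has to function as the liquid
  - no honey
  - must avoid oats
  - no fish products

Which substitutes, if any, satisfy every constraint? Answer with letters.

A: works as a liquid, no fish, no oats — valid
B: not usable as a liquid; has cod, so not fish-free — reject
C: works as a liquid, no honey, no fish — valid
D: has cod, so not fish-free; has rolled oats, so not oat-free — out
E: has cod, so not fish-free — reject
F: has fish sauce, so not fish-free — no
G: works as a liquid, no honey, no oats — OK
H: has oat flour, so not oat-free — out

A, C, G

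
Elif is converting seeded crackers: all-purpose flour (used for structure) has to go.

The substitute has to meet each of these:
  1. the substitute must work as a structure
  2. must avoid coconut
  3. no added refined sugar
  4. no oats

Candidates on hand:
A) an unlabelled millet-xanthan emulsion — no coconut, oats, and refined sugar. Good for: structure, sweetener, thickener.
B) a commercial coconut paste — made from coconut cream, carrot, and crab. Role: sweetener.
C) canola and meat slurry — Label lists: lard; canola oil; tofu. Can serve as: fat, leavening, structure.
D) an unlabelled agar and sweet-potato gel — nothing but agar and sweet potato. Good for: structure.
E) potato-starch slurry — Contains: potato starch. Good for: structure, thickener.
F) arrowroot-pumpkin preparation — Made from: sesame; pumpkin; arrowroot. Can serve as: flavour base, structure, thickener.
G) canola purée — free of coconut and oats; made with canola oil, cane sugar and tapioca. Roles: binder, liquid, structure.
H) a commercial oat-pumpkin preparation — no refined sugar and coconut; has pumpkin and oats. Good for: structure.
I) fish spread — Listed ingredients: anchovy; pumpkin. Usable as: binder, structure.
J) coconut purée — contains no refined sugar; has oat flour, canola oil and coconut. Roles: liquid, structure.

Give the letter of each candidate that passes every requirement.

A, C, D, E, F, I

A: every rule checks out — valid
B: not usable as a structure; has coconut cream, so not coconut-free — out
C: only lard, tofu and canola oil; none excluded — OK
D: only sweet potato and agar; none excluded — OK
E: only potato starch; none excluded — OK
F: no coconut, no oats — keep
G: has cane sugar, so not no-added-sugar — out
H: has oats, so not oat-free — out
I: only anchovy and pumpkin; none excluded — OK
J: has coconut, so not coconut-free; has oat flour, so not oat-free — no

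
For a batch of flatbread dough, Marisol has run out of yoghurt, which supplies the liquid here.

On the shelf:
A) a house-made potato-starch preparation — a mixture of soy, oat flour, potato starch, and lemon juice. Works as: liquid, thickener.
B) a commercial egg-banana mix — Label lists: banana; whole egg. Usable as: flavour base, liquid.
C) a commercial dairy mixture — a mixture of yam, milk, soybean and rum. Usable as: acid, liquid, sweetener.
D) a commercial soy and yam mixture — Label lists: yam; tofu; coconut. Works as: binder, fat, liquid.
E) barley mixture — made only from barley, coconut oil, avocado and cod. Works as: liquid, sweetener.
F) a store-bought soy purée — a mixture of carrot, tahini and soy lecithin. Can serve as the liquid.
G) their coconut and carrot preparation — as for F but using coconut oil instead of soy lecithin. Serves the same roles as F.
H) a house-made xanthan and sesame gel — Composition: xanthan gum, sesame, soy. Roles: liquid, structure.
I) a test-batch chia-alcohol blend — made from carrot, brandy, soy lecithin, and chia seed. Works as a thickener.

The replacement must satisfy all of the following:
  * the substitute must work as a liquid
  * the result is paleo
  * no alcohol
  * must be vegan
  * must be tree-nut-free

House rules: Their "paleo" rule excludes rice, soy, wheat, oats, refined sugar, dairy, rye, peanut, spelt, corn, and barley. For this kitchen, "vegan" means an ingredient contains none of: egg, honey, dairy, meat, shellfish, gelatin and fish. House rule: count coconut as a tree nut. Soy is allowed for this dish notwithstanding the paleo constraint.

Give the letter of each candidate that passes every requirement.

A: has oat flour, so not paleo — reject
B: has whole egg, so not vegan — out
C: has milk, so not paleo; has milk, so not vegan (and 1 more) — reject
D: has coconut, so not tree-nut-free — reject
E: has barley, so not paleo; has cod, so not vegan (and 1 more) — out
F: soy is permitted under the paleo carve-out; nothing else excluded — OK
G: has coconut oil, so not tree-nut-free — out
H: soy is permitted under the paleo carve-out; nothing else excluded — OK
I: not usable as a liquid; has brandy, so not alcohol-free — no

F, H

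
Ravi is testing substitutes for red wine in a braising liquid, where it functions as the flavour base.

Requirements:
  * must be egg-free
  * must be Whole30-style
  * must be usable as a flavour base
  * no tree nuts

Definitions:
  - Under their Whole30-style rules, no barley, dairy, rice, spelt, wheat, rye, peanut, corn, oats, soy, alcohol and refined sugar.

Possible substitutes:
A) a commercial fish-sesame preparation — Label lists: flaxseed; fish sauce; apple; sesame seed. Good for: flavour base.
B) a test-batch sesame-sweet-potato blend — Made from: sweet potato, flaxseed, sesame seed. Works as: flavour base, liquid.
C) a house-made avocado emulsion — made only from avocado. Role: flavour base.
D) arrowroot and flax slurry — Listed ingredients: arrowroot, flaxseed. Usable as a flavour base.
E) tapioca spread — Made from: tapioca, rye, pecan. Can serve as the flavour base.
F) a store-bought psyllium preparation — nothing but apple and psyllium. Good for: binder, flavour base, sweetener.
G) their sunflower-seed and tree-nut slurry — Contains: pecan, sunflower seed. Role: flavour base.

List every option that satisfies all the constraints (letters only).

A: fish sauce and sesame seed etc. — none of it excluded — OK
B: works as a flavour base, no tree nuts, Whole30-style — keep
C: works as a flavour base, no tree nuts, no egg — keep
D: every rule checks out — valid
E: has rye, so not Whole30-style; has pecan, so not tree-nut-free — reject
F: nothing on the exclusion list — OK
G: has pecan, so not tree-nut-free — no

A, B, C, D, F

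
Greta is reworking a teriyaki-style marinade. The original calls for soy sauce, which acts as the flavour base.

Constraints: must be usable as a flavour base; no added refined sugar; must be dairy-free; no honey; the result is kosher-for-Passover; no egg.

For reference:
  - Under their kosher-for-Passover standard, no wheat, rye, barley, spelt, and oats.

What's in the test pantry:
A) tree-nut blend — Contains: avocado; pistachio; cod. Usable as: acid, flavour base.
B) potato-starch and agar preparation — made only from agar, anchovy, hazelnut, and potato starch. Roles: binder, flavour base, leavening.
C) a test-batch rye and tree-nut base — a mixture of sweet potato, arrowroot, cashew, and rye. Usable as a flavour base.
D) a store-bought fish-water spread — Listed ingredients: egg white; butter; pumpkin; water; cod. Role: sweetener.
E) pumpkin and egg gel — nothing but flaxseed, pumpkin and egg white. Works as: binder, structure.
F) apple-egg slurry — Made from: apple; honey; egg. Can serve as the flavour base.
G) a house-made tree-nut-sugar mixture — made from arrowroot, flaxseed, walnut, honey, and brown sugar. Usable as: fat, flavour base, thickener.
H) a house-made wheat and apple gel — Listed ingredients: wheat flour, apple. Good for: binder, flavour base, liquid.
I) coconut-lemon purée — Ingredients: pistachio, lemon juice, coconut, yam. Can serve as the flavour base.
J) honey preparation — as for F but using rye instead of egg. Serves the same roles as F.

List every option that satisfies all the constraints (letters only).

A, B, I

A: works as a flavour base, no refined sugar, no honey — keep
B: anchovy and hazelnut etc. — none of it excluded — valid
C: has rye, so not kosher-for-Passover — reject
D: not usable as a flavour base; has butter, so not dairy-free (and 1 more) — reject
E: not usable as a flavour base; has egg white, so not egg-free — reject
F: has egg, so not egg-free; has honey, so not honey-free — no
G: has honey, so not honey-free; has brown sugar, so not no-added-sugar — reject
H: has wheat flour, so not kosher-for-Passover — reject
I: works as a flavour base, no egg, no dairy — OK
J: has rye, so not kosher-for-Passover; has honey, so not honey-free — no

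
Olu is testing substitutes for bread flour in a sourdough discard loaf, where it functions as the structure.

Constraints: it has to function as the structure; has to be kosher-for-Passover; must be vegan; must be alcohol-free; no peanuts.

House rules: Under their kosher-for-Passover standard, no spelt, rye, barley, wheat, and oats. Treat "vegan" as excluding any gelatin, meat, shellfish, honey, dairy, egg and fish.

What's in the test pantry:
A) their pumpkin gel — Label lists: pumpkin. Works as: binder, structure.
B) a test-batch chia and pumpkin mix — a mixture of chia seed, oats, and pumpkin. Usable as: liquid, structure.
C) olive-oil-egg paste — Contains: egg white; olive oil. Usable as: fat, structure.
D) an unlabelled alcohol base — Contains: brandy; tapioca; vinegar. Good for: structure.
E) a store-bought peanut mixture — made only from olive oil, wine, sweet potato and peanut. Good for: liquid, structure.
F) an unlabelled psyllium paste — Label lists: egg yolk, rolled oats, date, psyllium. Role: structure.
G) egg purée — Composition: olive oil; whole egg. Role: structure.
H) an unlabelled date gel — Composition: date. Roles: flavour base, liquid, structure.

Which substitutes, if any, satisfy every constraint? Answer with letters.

A, H

A: all constraints satisfied — OK
B: has oats, so not kosher-for-Passover — no
C: has egg white, so not vegan — out
D: has brandy, so not alcohol-free — out
E: has wine, so not alcohol-free; has peanut, so not peanut-free — reject
F: has rolled oats, so not kosher-for-Passover; has egg yolk, so not vegan — out
G: has whole egg, so not vegan — no
H: every rule checks out — valid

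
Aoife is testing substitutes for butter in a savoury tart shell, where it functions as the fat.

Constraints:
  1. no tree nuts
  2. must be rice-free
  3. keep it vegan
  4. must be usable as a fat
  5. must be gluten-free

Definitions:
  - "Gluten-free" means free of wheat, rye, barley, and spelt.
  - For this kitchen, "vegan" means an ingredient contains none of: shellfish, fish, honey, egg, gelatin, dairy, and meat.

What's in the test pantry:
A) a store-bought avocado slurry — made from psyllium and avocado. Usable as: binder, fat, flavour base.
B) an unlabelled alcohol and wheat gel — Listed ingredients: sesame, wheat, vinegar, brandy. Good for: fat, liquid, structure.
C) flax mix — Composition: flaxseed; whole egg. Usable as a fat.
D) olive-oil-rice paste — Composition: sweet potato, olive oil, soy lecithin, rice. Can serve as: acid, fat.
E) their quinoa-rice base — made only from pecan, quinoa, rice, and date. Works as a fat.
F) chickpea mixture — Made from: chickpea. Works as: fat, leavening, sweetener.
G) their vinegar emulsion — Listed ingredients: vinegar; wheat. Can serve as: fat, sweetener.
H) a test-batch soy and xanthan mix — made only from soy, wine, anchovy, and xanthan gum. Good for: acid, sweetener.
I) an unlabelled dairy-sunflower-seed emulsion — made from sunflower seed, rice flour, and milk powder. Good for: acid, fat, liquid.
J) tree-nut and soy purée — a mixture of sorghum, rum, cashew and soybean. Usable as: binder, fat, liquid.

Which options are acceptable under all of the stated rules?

A, F

A: no tree nuts, vegan — valid
B: has wheat, so not gluten-free — out
C: has whole egg, so not vegan — out
D: has rice, so not rice-free — out
E: has rice, so not rice-free; has pecan, so not tree-nut-free — out
F: nothing on the exclusion list — keep
G: has wheat, so not gluten-free — reject
H: not usable as a fat; has anchovy, so not vegan — out
I: has milk powder, so not vegan; has rice flour, so not rice-free — out
J: has cashew, so not tree-nut-free — out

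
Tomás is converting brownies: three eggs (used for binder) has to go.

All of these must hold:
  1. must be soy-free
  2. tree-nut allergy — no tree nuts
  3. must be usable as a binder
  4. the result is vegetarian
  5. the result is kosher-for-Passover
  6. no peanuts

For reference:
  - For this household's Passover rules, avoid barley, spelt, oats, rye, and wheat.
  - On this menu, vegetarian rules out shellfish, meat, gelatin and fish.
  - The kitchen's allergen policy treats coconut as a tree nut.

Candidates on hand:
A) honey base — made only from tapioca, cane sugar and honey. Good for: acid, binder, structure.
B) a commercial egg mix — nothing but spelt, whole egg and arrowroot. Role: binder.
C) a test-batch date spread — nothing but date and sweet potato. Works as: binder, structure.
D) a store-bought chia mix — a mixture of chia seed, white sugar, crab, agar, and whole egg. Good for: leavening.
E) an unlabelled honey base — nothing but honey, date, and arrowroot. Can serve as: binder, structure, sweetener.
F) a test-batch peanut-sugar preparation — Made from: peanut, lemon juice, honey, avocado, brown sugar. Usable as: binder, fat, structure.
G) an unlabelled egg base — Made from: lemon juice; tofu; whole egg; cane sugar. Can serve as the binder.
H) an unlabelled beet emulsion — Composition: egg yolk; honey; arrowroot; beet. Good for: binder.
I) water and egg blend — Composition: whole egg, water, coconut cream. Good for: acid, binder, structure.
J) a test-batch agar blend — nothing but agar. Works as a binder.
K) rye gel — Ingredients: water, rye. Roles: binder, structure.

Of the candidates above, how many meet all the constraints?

5

A: no soy, kosher-for-Passover — OK
B: has spelt, so not kosher-for-Passover — reject
C: no peanut, kosher-for-Passover — valid
D: not usable as a binder; has crab, so not vegetarian — reject
E: only honey, date, and arrowroot; none excluded — keep
F: has peanut, so not peanut-free — reject
G: has tofu, so not soy-free — reject
H: every rule checks out — keep
I: has coconut cream, so not tree-nut-free — out
J: works as a binder, vegetarian, no soy — keep
K: has rye, so not kosher-for-Passover — no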